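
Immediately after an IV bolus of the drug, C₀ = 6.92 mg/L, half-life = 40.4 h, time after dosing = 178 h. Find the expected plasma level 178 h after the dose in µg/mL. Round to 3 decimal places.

0.326 µg/mL

k = ln2 / t½ = 0.693147 / 40.4 = 0.01716 h⁻¹
C = C₀ · e^(−k·t) = 6.920 × e^(−0.01716 × 178)
  = 6.920 × 0.04715 = 0.3263 mg/L
(0.3263 mg/L = 0.3263 µg/mL)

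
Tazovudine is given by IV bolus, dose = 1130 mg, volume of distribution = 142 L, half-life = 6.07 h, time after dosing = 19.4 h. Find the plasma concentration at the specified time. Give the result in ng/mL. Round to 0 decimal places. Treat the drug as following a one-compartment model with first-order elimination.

868 ng/mL

C₀ = Dose / Vd = 1130 / 142 = 7.958 mg/L
k = ln2 / t½ = 0.693147 / 6.07 = 0.1142 h⁻¹
C = C₀ · e^(−k·t) = 7.958 × e^(−0.1142 × 19.4)
  = 7.958 × 0.1091 = 0.8682 mg/L
Convert: 0.8682 mg/L × 1000 = 868.2 ng/mL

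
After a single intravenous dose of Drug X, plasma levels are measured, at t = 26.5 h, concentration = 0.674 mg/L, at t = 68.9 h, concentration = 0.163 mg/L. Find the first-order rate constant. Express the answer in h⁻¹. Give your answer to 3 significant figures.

k = ln(C₁/C₂) / (t₂ − t₁) = ln(0.674/0.163) / (68.9 − 26.5)
  = 1.419 / 42.40 = 0.03347 h⁻¹

0.0335 h⁻¹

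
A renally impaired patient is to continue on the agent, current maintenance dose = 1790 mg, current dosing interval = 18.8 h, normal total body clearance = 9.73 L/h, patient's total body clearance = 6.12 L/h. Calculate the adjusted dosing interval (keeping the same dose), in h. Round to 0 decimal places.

To keep the same average steady-state level, dosing rate must scale with clearance.
CL ratio = 6.12 / 9.73 = 0.6290
New interval (same dose) = 18.8 / 0.6290 = 29.89 h

30 h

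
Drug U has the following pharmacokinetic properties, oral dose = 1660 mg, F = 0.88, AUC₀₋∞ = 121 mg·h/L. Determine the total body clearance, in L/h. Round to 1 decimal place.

12.1 L/h

CL = F·Dose / AUC = 0.88 × 1660 / 121 = 12.07 L/h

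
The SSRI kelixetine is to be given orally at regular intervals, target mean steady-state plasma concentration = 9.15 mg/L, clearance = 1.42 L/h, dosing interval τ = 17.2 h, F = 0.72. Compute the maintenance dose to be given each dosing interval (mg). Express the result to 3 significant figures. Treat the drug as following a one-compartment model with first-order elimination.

310 mg

At steady state, F × (Dose/τ) = Css × CL.
Dose = Css × CL × τ / F = 9.15 × 1.420 × 17.2 / 0.72 = 310.4 mg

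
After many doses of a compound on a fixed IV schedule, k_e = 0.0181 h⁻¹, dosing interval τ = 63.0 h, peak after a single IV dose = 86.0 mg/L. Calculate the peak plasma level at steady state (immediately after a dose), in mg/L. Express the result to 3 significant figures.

126 mg/L

e^(−kτ) = e^(−0.01810 × 63.0) = 0.3197
Accumulation ratio R = 1 / (1 − e^(−kτ)) = 1 / (1 − 0.3197) = 1.470
Steady-state peak = C₀ × R = 86.0 × 1.470 = 126.4 mg/L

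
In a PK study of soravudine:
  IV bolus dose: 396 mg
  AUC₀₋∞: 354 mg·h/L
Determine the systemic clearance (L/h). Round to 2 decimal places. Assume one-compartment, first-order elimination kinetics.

1.12 L/h

CL = Dose / AUC = 396 / 354 = 1.119 L/h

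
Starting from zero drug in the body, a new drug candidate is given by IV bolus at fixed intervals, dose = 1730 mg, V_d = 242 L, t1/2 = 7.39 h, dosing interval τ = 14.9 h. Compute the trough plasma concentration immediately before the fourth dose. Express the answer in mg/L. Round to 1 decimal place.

2.3 mg/L

C₀ per dose = Dose / Vd = 1730 / 242 = 7.149 mg/L
k = ln2 / t½ = 0.693147 / 7.39 = 0.09380 h⁻¹
Fraction remaining after one interval: r = e^(−kτ) = e^(−0.09380 × 14.9) = 0.2472
Before dose 4, 3 doses have been given (aged 1τ, 2τ, 3τ).
C_trough = C₀ × (r + r² + … + r^3) = C₀ × r(1−r^3)/(1−r)
        = 7.149 × 0.2472 × (1 − 0.01511) / (1 − 0.2472) = 2.312 mg/L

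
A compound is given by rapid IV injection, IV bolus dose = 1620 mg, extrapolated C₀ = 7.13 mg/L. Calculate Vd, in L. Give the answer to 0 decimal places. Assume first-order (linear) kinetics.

227 L

Vd = Dose / C₀ = 1620 / 7.13 = 227.2 L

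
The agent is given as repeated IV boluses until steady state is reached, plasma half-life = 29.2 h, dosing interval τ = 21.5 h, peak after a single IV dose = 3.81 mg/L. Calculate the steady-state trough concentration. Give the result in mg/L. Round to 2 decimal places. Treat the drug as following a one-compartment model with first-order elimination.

k = ln2 / t½ = 0.693147 / 29.2 = 0.02374 h⁻¹
e^(−kτ) = e^(−0.02374 × 21.5) = 0.6002
Accumulation ratio R = 1 / (1 − e^(−kτ)) = 1 / (1 − 0.6002) = 2.501
Steady-state trough = C₀ × R × e^(−kτ) = 3.81 × 2.501 × 0.6002 = 5.719 mg/L

5.72 mg/L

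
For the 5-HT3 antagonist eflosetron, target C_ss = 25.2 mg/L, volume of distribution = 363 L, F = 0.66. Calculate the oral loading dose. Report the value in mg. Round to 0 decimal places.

13860 mg

LD = Css × Vd / F = 25.2 × 363 / 0.66 = 13860 mg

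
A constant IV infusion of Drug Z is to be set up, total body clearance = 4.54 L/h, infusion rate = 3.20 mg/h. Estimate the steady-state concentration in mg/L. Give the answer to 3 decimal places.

0.705 mg/L

At steady state Css = R₀ / CL = 3.20 / 4.540 = 0.7048 mg/L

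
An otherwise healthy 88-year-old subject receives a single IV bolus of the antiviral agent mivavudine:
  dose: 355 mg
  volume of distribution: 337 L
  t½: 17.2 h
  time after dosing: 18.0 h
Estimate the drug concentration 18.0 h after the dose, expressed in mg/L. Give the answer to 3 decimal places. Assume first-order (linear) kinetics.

0.510 mg/L

C₀ = Dose / Vd = 355.0 / 337 = 1.053 mg/L
k = ln2 / t½ = 0.693147 / 17.2 = 0.04030 h⁻¹
C = C₀ · e^(−k·t) = 1.053 × e^(−0.04030 × 18.0)
  = 1.053 × 0.4841 = 0.5098 mg/L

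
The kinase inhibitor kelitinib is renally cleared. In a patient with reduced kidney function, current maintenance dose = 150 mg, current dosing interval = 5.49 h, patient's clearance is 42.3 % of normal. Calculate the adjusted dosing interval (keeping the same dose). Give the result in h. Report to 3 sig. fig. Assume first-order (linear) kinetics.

To keep the same average steady-state level, dosing rate must scale with clearance.
CL ratio = 42.3 / 100 = 0.4230
New interval (same dose) = 5.49 / 0.4230 = 12.98 h

13.0 h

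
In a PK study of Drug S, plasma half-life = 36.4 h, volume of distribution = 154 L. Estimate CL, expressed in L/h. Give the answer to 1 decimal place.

2.9 L/h

k = ln2 / t½ = 0.693147 / 36.4 = 0.01904 h⁻¹
CL = k × Vd = 0.01904 × 154 = 2.932 L/h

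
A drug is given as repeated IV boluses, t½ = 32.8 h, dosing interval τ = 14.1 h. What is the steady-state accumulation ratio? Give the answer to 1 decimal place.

3.9

k = ln2 / t½ = 0.693147 / 32.8 = 0.02113 h⁻¹
e^(−kτ) = e^(−0.02113 × 14.1) = 0.7424
Accumulation ratio R = 1 / (1 − e^(−kτ)) = 1 / (1 − 0.7424) = 3.882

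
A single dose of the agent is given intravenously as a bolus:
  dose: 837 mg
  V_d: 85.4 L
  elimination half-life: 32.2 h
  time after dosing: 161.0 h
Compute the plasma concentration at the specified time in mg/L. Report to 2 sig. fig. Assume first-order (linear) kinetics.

C₀ = Dose / Vd = 837.0 / 85.4 = 9.801 mg/L
k = ln2 / t½ = 0.693147 / 32.2 = 0.02153 h⁻¹
t / t½ = 161.0 / 32.2 = 5 half-lives
C = C₀ × (1/2)^5 = 9.801 × 0.03125 = 0.3063 mg/L

0.31 mg/L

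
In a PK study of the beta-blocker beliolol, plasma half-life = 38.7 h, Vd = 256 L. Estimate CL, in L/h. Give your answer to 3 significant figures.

4.59 L/h

k = ln2 / t½ = 0.693147 / 38.7 = 0.01791 h⁻¹
CL = k × Vd = 0.01791 × 256 = 4.585 L/h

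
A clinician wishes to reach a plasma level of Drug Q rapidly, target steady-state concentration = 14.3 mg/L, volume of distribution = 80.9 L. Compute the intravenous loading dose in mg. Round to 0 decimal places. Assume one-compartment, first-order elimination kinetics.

1157 mg

LD = Css × Vd = 14.3 × 80.9 = 1157 mg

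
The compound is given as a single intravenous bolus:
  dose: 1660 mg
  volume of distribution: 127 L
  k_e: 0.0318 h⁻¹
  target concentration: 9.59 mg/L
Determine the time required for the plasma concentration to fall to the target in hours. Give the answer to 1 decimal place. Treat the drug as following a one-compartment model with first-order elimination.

9.7 h

C₀ = Dose / Vd = 1660 / 127 = 13.07 mg/L
t = ln(C₀ / C) / k = ln(13.07 / 9.59) / 0.03180
  = ln(1.363) / 0.03180 = 0.3097 / 0.03180 = 9.739 h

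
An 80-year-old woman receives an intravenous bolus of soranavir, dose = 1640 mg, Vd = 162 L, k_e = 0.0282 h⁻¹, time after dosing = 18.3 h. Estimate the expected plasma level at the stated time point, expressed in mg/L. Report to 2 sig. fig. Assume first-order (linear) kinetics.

C₀ = Dose / Vd = 1640 / 162 = 10.12 mg/L
C = C₀ · e^(−k·t) = 10.12 × e^(−0.02820 × 18.3)
  = 10.12 × 0.5969 = 6.041 mg/L

6.0 mg/L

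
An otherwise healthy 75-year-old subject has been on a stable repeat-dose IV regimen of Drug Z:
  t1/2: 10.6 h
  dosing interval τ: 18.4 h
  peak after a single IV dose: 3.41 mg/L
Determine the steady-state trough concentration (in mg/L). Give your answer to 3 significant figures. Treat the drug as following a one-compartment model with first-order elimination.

k = ln2 / t½ = 0.693147 / 10.6 = 0.06539 h⁻¹
e^(−kτ) = e^(−0.06539 × 18.4) = 0.3002
Accumulation ratio R = 1 / (1 − e^(−kτ)) = 1 / (1 − 0.3002) = 1.429
Steady-state trough = C₀ × R × e^(−kτ) = 3.41 × 1.429 × 0.3002 = 1.463 mg/L

1.46 mg/L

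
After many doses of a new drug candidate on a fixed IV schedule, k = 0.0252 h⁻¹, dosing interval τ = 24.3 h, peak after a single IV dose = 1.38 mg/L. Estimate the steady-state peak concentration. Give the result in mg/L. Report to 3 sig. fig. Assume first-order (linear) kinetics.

e^(−kτ) = e^(−0.02520 × 24.3) = 0.5421
Accumulation ratio R = 1 / (1 − e^(−kτ)) = 1 / (1 − 0.5421) = 2.184
Steady-state peak = C₀ × R = 1.38 × 2.184 = 3.014 mg/L

3.01 mg/L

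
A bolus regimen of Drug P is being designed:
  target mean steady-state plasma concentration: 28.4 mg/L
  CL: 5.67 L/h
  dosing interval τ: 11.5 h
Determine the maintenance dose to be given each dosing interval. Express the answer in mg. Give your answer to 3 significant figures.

1850 mg

At steady state, Dose/τ = Css × CL.
Dose = Css × CL × τ = 28.4 × 5.670 × 11.5 = 1852 mg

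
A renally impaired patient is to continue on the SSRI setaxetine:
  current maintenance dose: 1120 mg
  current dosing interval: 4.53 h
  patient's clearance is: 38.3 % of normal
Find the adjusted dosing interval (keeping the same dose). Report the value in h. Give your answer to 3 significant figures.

11.8 h

To keep the same average steady-state level, dosing rate must scale with clearance.
CL ratio = 38.3 / 100 = 0.3830
New interval (same dose) = 4.53 / 0.3830 = 11.83 h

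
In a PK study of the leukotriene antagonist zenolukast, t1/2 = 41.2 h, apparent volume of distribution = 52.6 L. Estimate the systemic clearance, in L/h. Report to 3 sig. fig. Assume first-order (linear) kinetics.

k = ln2 / t½ = 0.693147 / 41.2 = 0.01682 h⁻¹
CL = k × Vd = 0.01682 × 52.6 = 0.8847 L/h

0.885 L/h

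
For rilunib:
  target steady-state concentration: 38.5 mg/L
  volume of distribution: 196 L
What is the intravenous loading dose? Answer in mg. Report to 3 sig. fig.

LD = Css × Vd = 38.5 × 196 = 7546 mg

7550 mg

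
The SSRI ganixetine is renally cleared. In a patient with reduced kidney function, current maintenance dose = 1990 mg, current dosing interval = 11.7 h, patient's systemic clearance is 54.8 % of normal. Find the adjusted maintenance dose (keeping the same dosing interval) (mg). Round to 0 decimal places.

1091 mg

To keep the same average steady-state level, dosing rate must scale with clearance.
CL ratio = 54.8 / 100 = 0.5480
New dose (same interval) = 1990 × 0.5480 = 1091 mg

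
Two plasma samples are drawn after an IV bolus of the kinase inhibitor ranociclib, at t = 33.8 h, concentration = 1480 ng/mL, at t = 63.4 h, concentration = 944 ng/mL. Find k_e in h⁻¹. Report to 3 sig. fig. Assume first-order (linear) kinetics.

0.0152 h⁻¹

k = ln(C₁/C₂) / (t₂ − t₁) = ln(1480/944) / (63.4 − 33.8)
  = 0.4497 / 29.60 = 0.01519 h⁻¹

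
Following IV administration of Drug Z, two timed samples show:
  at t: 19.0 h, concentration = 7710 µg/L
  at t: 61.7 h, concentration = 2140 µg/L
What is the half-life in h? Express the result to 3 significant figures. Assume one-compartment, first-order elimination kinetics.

23.1 h

k = ln(C₁/C₂) / (t₂ − t₁) = ln(7710/2140) / (61.7 − 19.0)
  = 1.282 / 42.70 = 0.03002 h⁻¹
t½ = ln2 / k = 0.693147 / 0.03002 = 23.09 h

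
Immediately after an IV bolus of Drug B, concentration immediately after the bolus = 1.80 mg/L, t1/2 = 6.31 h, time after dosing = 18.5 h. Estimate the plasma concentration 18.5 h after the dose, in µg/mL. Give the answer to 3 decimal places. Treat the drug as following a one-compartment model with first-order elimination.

k = ln2 / t½ = 0.693147 / 6.31 = 0.1098 h⁻¹
C = C₀ · e^(−k·t) = 1.800 × e^(−0.1098 × 18.5)
  = 1.800 × 0.1312 = 0.2362 mg/L
(0.2362 mg/L = 0.2362 µg/mL)

0.236 µg/mL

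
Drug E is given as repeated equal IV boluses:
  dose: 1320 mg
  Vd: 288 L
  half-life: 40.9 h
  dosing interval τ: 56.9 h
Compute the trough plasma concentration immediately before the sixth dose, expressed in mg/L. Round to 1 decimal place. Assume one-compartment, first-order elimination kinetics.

C₀ per dose = Dose / Vd = 1320 / 288 = 4.583 mg/L
k = ln2 / t½ = 0.693147 / 40.9 = 0.01695 h⁻¹
Fraction remaining after one interval: r = e^(−kτ) = e^(−0.01695 × 56.9) = 0.3812
Before dose 6, 5 doses have been given (aged 1τ, 2τ, 3τ, 4τ, 5τ).
C_trough = C₀ × (r + r² + … + r^5) = C₀ × r(1−r^5)/(1−r)
        = 4.583 × 0.3812 × (1 − 0.008049) / (1 − 0.3812) = 2.801 mg/L

2.8 mg/L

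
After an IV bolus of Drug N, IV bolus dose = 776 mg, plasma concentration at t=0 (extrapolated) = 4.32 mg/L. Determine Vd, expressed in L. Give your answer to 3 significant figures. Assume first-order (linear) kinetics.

Vd = Dose / C₀ = 776.0 / 4.32 = 179.6 L

180 L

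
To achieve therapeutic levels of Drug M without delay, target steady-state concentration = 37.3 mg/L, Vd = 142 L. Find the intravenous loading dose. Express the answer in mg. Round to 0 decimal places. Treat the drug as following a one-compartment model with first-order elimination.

5297 mg

LD = Css × Vd = 37.3 × 142 = 5297 mg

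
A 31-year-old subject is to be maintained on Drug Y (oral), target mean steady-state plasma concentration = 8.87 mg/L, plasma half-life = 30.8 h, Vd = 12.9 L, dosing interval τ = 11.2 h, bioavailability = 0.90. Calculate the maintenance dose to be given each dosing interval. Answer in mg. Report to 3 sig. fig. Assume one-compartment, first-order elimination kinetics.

k = ln2 / t½ = 0.693147 / 30.8 = 0.02250 h⁻¹
CL = k × Vd = 0.02250 × 12.9 = 0.2903 L/h
At steady state, F × (Dose/τ) = Css × CL.
Dose = Css × CL × τ / F = 8.87 × 0.2903 × 11.2 / 0.90 = 32.04 mg

32.0 mg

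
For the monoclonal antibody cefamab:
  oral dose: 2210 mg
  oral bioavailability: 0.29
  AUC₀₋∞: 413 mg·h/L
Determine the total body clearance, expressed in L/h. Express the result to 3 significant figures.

CL = F·Dose / AUC = 0.29 × 2210 / 413 = 1.552 L/h

1.55 L/h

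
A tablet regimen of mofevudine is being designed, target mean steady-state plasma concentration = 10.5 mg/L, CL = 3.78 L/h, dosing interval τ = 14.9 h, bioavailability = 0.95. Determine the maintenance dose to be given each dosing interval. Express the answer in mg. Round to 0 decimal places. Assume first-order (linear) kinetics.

623 mg

At steady state, F × (Dose/τ) = Css × CL.
Dose = Css × CL × τ / F = 10.5 × 3.780 × 14.9 / 0.95 = 622.5 mg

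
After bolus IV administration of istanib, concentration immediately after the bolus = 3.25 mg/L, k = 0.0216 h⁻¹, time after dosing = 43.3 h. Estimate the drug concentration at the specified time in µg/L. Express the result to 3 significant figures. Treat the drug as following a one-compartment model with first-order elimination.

C = C₀ · e^(−k·t) = 3.250 × e^(−0.02160 × 43.3)
  = 3.250 × 0.3925 = 1.276 mg/L
Convert: 1.276 mg/L × 1000 = 1276 µg/L

1280 µg/L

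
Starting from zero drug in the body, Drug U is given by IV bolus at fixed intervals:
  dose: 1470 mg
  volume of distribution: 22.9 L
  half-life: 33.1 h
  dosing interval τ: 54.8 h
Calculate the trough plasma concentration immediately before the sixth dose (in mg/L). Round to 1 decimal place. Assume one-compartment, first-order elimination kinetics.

29.8 mg/L

C₀ per dose = Dose / Vd = 1470 / 22.9 = 64.19 mg/L
k = ln2 / t½ = 0.693147 / 33.1 = 0.02094 h⁻¹
Fraction remaining after one interval: r = e^(−kτ) = e^(−0.02094 × 54.8) = 0.3174
Before dose 6, 5 doses have been given (aged 1τ, 2τ, 3τ, 4τ, 5τ).
C_trough = C₀ × (r + r² + … + r^5) = C₀ × r(1−r^5)/(1−r)
        = 64.19 × 0.3174 × (1 − 0.003221) / (1 − 0.3174) = 29.75 mg/L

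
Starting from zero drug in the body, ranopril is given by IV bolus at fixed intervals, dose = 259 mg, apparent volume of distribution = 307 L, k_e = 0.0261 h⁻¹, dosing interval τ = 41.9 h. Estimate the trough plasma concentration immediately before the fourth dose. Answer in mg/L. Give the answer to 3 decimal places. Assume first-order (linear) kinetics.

C₀ per dose = Dose / Vd = 259 / 307 = 0.8436 mg/L
Fraction remaining after one interval: r = e^(−kτ) = e^(−0.02610 × 41.9) = 0.3350
Before dose 4, 3 doses have been given (aged 1τ, 2τ, 3τ).
C_trough = C₀ × (r + r² + … + r^3) = C₀ × r(1−r^3)/(1−r)
        = 0.8436 × 0.3350 × (1 − 0.03760) / (1 − 0.3350) = 0.4090 mg/L

0.409 mg/L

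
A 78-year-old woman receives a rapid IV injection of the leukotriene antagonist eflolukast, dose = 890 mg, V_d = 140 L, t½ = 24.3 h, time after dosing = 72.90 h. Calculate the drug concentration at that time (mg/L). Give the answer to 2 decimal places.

C₀ = Dose / Vd = 890.0 / 140 = 6.357 mg/L
k = ln2 / t½ = 0.693147 / 24.3 = 0.02852 h⁻¹
t / t½ = 72.90 / 24.3 = 3 half-lives
C = C₀ × (1/2)^3 = 6.357 × 0.1250 = 0.7946 mg/L

0.79 mg/L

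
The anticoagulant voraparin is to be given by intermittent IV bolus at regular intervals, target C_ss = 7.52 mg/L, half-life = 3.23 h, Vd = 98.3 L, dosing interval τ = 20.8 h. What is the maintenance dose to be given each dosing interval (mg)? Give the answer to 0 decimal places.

3300 mg

k = ln2 / t½ = 0.693147 / 3.23 = 0.2146 h⁻¹
CL = k × Vd = 0.2146 × 98.3 = 21.10 L/h
At steady state, Dose/τ = Css × CL.
Dose = Css × CL × τ = 7.52 × 21.10 × 20.8 = 3300 mg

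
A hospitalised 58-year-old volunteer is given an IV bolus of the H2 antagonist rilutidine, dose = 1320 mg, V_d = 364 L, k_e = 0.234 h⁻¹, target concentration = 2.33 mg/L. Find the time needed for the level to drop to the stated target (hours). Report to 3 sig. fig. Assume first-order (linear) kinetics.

1.89 h

C₀ = Dose / Vd = 1320 / 364 = 3.626 mg/L
t = ln(C₀ / C) / k = ln(3.626 / 2.33) / 0.2340
  = ln(1.556) / 0.2340 = 0.4421 / 0.2340 = 1.889 h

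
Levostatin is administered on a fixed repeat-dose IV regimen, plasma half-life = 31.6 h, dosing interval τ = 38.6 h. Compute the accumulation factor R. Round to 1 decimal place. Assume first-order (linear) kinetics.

k = ln2 / t½ = 0.693147 / 31.6 = 0.02194 h⁻¹
e^(−kτ) = e^(−0.02194 × 38.6) = 0.4287
Accumulation ratio R = 1 / (1 − e^(−kτ)) = 1 / (1 − 0.4287) = 1.750

1.8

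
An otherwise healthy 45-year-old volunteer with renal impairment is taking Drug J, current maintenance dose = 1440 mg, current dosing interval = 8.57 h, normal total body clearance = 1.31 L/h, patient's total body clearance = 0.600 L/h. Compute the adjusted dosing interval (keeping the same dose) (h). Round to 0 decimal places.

To keep the same average steady-state level, dosing rate must scale with clearance.
CL ratio = 0.600 / 1.31 = 0.4580
New interval (same dose) = 8.57 / 0.4580 = 18.71 h

19 h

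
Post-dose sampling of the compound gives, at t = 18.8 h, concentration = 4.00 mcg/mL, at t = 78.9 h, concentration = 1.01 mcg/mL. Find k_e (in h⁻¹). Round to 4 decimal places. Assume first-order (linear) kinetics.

0.0229 h⁻¹

k = ln(C₁/C₂) / (t₂ − t₁) = ln(4.00/1.01) / (78.9 − 18.8)
  = 1.376 / 60.10 = 0.02290 h⁻¹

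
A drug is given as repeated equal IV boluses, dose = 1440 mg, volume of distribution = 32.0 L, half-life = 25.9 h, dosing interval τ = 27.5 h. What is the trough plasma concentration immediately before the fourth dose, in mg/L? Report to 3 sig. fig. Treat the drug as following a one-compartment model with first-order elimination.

C₀ per dose = Dose / Vd = 1440 / 32.0 = 45.00 mg/L
k = ln2 / t½ = 0.693147 / 25.9 = 0.02676 h⁻¹
Fraction remaining after one interval: r = e^(−kτ) = e^(−0.02676 × 27.5) = 0.4791
Before dose 4, 3 doses have been given (aged 1τ, 2τ, 3τ).
C_trough = C₀ × (r + r² + … + r^3) = C₀ × r(1−r^3)/(1−r)
        = 45.00 × 0.4791 × (1 − 0.1100) / (1 − 0.4791) = 36.84 mg/L

36.8 mg/L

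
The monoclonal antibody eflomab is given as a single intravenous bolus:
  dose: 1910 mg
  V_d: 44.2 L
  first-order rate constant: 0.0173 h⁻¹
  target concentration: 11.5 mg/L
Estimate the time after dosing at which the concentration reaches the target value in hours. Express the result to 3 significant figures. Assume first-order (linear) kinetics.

C₀ = Dose / Vd = 1910 / 44.2 = 43.21 mg/L
t = ln(C₀ / C) / k = ln(43.21 / 11.5) / 0.01730
  = ln(3.757) / 0.01730 = 1.324 / 0.01730 = 76.53 h

76.5 h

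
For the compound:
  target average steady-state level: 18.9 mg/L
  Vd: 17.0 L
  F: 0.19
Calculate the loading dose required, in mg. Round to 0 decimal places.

LD = Css × Vd / F = 18.9 × 17.0 / 0.19 = 1691 mg

1691 mg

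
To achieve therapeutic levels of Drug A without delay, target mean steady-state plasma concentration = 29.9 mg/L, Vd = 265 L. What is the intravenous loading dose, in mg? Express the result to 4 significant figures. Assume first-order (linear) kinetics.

LD = Css × Vd = 29.9 × 265 = 7924 mg

7924 mg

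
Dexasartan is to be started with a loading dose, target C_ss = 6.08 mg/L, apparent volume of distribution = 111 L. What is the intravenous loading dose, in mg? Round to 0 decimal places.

675 mg

LD = Css × Vd = 6.08 × 111 = 674.9 mg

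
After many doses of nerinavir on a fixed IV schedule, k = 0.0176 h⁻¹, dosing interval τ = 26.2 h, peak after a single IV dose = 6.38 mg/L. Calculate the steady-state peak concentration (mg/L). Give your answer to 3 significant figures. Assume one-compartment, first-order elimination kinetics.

e^(−kτ) = e^(−0.01760 × 26.2) = 0.6306
Accumulation ratio R = 1 / (1 − e^(−kτ)) = 1 / (1 − 0.6306) = 2.707
Steady-state peak = C₀ × R = 6.38 × 2.707 = 17.27 mg/L

17.3 mg/L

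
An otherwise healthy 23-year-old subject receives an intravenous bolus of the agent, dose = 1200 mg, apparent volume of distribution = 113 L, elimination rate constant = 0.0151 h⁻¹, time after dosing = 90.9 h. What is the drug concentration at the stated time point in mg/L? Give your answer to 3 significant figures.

2.69 mg/L

C₀ = Dose / Vd = 1200 / 113 = 10.62 mg/L
C = C₀ · e^(−k·t) = 10.62 × e^(−0.01510 × 90.9)
  = 10.62 × 0.2534 = 2.691 mg/L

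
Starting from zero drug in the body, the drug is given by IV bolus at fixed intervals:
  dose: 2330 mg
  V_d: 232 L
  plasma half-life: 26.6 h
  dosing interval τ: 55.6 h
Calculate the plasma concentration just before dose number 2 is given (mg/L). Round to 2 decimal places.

C₀ per dose = Dose / Vd = 2330 / 232 = 10.04 mg/L
k = ln2 / t½ = 0.693147 / 26.6 = 0.02606 h⁻¹
Fraction remaining after one interval: r = e^(−kτ) = e^(−0.02606 × 55.6) = 0.2348
Before dose 2, 1 dose has been given (aged 1τ).
C_trough = C₀ × r = 10.04 × 0.2348 = 2.357 mg/L

2.36 mg/L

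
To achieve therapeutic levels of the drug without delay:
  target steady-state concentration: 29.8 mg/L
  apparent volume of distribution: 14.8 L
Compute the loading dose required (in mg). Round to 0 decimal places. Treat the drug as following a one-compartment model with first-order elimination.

LD = Css × Vd = 29.8 × 14.8 = 441.0 mg

441 mg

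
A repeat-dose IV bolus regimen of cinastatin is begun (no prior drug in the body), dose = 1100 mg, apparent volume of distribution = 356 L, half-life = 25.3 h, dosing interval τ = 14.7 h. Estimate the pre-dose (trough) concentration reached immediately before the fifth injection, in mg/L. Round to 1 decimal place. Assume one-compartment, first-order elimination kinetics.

5.0 mg/L

C₀ per dose = Dose / Vd = 1100 / 356 = 3.090 mg/L
k = ln2 / t½ = 0.693147 / 25.3 = 0.02740 h⁻¹
Fraction remaining after one interval: r = e^(−kτ) = e^(−0.02740 × 14.7) = 0.6685
Before dose 5, 4 doses have been given (aged 1τ, 2τ, 3τ, 4τ).
C_trough = C₀ × (r + r² + … + r^4) = C₀ × r(1−r^4)/(1−r)
        = 3.090 × 0.6685 × (1 − 0.1997) / (1 − 0.6685) = 4.987 mg/L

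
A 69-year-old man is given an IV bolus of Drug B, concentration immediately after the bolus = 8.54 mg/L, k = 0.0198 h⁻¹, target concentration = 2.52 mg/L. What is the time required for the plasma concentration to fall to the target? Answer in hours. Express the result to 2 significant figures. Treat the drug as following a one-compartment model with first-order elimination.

62 h

t = ln(C₀ / C) / k = ln(8.540 / 2.52) / 0.01980
  = ln(3.389) / 0.01980 = 1.221 / 0.01980 = 61.67 h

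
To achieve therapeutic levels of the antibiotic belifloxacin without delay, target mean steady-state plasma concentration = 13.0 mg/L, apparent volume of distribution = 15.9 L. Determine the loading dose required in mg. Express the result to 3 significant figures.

LD = Css × Vd = 13.0 × 15.9 = 206.7 mg

207 mg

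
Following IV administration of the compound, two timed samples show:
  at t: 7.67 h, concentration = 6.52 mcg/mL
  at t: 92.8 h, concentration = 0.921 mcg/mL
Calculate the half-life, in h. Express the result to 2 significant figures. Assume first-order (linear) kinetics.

k = ln(C₁/C₂) / (t₂ − t₁) = ln(6.52/0.921) / (92.8 − 7.67)
  = 1.957 / 85.13 = 0.02299 h⁻¹
t½ = ln2 / k = 0.693147 / 0.02299 = 30.15 h

30 h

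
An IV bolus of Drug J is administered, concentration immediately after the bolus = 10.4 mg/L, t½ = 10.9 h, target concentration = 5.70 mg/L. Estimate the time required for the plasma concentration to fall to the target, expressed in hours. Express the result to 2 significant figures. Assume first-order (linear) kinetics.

9.5 h

k = ln2 / t½ = 0.693147 / 10.9 = 0.06359 h⁻¹
t = ln(C₀ / C) / k = ln(10.40 / 5.70) / 0.06359
  = ln(1.825) / 0.06359 = 0.6016 / 0.06359 = 9.461 h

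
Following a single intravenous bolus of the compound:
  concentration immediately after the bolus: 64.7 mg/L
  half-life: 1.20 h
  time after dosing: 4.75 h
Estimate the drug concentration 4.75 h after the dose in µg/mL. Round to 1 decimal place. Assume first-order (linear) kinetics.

4.2 µg/mL

k = ln2 / t½ = 0.693147 / 1.20 = 0.5776 h⁻¹
C = C₀ · e^(−k·t) = 64.70 × e^(−0.5776 × 4.75)
  = 64.70 × 0.06434 = 4.163 mg/L
(4.163 mg/L = 4.163 µg/mL)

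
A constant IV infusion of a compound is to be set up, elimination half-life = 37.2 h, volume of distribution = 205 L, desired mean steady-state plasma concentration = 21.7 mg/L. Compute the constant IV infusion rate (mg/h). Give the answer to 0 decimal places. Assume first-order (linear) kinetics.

k = ln2 / t½ = 0.693147 / 37.2 = 0.01863 h⁻¹
CL = k × Vd = 0.01863 × 205 = 3.819 L/h
At steady state, infusion rate R₀ = Css × CL = 21.7 × 3.819 = 82.87 mg/h

83 mg/h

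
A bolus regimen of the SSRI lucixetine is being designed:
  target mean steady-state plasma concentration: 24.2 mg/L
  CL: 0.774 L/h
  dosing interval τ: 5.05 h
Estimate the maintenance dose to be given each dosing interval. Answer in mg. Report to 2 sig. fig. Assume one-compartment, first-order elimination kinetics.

At steady state, Dose/τ = Css × CL.
Dose = Css × CL × τ = 24.2 × 0.7740 × 5.05 = 94.59 mg

95 mg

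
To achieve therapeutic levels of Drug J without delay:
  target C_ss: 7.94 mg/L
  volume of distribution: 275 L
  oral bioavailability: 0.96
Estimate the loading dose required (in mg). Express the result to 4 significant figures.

LD = Css × Vd / F = 7.94 × 275 / 0.96 = 2274 mg

2274 mg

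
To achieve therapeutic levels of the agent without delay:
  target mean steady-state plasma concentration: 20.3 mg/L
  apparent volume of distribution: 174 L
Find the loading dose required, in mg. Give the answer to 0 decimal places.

LD = Css × Vd = 20.3 × 174 = 3532 mg

3532 mg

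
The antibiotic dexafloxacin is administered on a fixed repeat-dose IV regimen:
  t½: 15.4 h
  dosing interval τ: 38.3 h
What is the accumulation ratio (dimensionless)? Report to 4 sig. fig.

1.217

k = ln2 / t½ = 0.693147 / 15.4 = 0.04501 h⁻¹
e^(−kτ) = e^(−0.04501 × 38.3) = 0.1784
Accumulation ratio R = 1 / (1 − e^(−kτ)) = 1 / (1 − 0.1784) = 1.217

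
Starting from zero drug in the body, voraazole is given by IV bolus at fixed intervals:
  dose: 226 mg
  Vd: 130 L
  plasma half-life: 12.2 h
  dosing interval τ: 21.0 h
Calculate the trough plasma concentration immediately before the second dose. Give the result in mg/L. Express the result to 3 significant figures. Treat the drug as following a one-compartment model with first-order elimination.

C₀ per dose = Dose / Vd = 226 / 130 = 1.738 mg/L
k = ln2 / t½ = 0.693147 / 12.2 = 0.05682 h⁻¹
Fraction remaining after one interval: r = e^(−kτ) = e^(−0.05682 × 21.0) = 0.3032
Before dose 2, 1 dose has been given (aged 1τ).
C_trough = C₀ × r = 1.738 × 0.3032 = 0.5270 mg/L

0.527 mg/L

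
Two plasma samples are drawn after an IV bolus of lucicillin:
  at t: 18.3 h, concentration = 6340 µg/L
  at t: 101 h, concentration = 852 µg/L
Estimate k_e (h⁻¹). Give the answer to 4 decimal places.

k = ln(C₁/C₂) / (t₂ − t₁) = ln(6340/852) / (101 − 18.3)
  = 2.007 / 82.70 = 0.02427 h⁻¹

0.0243 h⁻¹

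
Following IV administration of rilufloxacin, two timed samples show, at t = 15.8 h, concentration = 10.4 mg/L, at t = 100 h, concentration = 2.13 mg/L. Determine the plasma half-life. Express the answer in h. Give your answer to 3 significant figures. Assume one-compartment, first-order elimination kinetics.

36.8 h

k = ln(C₁/C₂) / (t₂ − t₁) = ln(10.4/2.13) / (100 − 15.8)
  = 1.586 / 84.20 = 0.01884 h⁻¹
t½ = ln2 / k = 0.693147 / 0.01884 = 36.79 h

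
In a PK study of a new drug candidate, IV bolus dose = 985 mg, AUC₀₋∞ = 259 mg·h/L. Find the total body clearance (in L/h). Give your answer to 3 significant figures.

3.80 L/h

CL = Dose / AUC = 985 / 259 = 3.803 L/h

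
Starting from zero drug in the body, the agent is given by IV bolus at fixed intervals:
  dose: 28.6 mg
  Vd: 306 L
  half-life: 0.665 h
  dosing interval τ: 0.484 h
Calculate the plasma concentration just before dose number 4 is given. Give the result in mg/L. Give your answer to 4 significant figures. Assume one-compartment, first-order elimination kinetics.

C₀ per dose = Dose / Vd = 28.6 / 306 = 0.09346 mg/L
k = ln2 / t½ = 0.693147 / 0.665 = 1.042 h⁻¹
Fraction remaining after one interval: r = e^(−kτ) = e^(−1.042 × 0.484) = 0.6039
Before dose 4, 3 doses have been given (aged 1τ, 2τ, 3τ).
C_trough = C₀ × (r + r² + … + r^3) = C₀ × r(1−r^3)/(1−r)
        = 0.09346 × 0.6039 × (1 − 0.2202) / (1 − 0.6039) = 0.1111 mg/L

0.1111 mg/L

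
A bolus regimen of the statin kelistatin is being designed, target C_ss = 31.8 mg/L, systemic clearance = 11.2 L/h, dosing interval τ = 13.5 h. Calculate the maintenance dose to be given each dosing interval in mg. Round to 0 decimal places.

At steady state, Dose/τ = Css × CL.
Dose = Css × CL × τ = 31.8 × 11.20 × 13.5 = 4808 mg

4808 mg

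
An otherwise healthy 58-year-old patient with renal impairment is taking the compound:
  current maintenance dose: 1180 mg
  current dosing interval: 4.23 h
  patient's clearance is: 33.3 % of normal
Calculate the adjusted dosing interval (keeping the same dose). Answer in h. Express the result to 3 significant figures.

12.7 h

To keep the same average steady-state level, dosing rate must scale with clearance.
CL ratio = 33.3 / 100 = 0.3330
New interval (same dose) = 4.23 / 0.3330 = 12.70 h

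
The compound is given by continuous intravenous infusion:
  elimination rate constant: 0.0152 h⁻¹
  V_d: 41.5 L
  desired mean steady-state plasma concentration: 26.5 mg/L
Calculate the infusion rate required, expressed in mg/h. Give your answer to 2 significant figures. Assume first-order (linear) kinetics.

17 mg/h

CL = k × Vd = 0.01520 × 41.5 = 0.6308 L/h
At steady state, infusion rate R₀ = Css × CL = 26.5 × 0.6308 = 16.72 mg/h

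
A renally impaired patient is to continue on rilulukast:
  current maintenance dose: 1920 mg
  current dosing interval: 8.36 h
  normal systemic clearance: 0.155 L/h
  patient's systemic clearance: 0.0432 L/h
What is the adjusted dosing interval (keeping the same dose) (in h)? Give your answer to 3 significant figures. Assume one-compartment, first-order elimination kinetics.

30.0 h

To keep the same average steady-state level, dosing rate must scale with clearance.
CL ratio = 0.0432 / 0.155 = 0.2787
New interval (same dose) = 8.36 / 0.2787 = 30.00 h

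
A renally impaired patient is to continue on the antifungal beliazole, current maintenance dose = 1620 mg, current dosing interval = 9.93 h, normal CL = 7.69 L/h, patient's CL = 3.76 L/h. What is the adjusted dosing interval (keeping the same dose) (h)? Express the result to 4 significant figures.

20.31 h

To keep the same average steady-state level, dosing rate must scale with clearance.
CL ratio = 3.76 / 7.69 = 0.4889
New interval (same dose) = 9.93 / 0.4889 = 20.31 h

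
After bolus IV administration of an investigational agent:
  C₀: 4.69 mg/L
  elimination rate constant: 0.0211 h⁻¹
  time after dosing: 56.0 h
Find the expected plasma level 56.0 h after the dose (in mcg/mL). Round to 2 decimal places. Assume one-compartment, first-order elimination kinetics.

1.44 mcg/mL

C = C₀ · e^(−k·t) = 4.690 × e^(−0.02110 × 56.0)
  = 4.690 × 0.3068 = 1.439 mg/L
(1.439 mg/L = 1.439 mcg/mL)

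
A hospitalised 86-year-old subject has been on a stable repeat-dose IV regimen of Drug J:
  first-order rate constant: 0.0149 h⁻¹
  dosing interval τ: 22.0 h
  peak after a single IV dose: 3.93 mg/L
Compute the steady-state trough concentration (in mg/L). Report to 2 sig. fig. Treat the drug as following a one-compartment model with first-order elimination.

10 mg/L

e^(−kτ) = e^(−0.01490 × 22.0) = 0.7205
Accumulation ratio R = 1 / (1 − e^(−kτ)) = 1 / (1 − 0.7205) = 3.578
Steady-state trough = C₀ × R × e^(−kτ) = 3.93 × 3.578 × 0.7205 = 10.13 mg/L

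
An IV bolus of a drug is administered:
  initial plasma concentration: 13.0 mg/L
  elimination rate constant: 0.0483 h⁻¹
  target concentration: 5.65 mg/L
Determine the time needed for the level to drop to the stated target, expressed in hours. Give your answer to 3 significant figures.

17.3 h

t = ln(C₀ / C) / k = ln(13.00 / 5.65) / 0.04830
  = ln(2.301) / 0.04830 = 0.8333 / 0.04830 = 17.25 h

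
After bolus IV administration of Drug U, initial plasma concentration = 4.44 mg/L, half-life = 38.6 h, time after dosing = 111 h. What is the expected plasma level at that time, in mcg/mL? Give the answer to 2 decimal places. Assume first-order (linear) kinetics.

k = ln2 / t½ = 0.693147 / 38.6 = 0.01796 h⁻¹
C = C₀ · e^(−k·t) = 4.440 × e^(−0.01796 × 111)
  = 4.440 × 0.1362 = 0.6047 mg/L
(0.6047 mg/L = 0.6047 mcg/mL)

0.60 mcg/mL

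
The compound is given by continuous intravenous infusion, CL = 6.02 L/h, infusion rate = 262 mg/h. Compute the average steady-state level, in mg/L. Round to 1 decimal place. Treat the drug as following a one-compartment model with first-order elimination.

At steady state Css = R₀ / CL = 262 / 6.020 = 43.52 mg/L

43.5 mg/L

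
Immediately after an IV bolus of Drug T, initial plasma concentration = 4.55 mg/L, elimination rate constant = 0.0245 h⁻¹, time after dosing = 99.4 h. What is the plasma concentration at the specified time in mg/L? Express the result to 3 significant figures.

0.398 mg/L

C = C₀ · e^(−k·t) = 4.550 × e^(−0.02450 × 99.4)
  = 4.550 × 0.08757 = 0.3984 mg/L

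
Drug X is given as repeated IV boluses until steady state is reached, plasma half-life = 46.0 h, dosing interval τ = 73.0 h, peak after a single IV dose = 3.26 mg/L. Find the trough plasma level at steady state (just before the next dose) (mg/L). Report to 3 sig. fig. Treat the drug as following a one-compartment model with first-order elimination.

k = ln2 / t½ = 0.693147 / 46.0 = 0.01507 h⁻¹
e^(−kτ) = e^(−0.01507 × 73.0) = 0.3328
Accumulation ratio R = 1 / (1 − e^(−kτ)) = 1 / (1 − 0.3328) = 1.499
Steady-state trough = C₀ × R × e^(−kτ) = 3.26 × 1.499 × 0.3328 = 1.626 mg/L

1.63 mg/L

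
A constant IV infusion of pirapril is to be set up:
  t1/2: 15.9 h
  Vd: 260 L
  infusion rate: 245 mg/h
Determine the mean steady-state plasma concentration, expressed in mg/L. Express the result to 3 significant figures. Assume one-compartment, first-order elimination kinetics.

21.6 mg/L

k = ln2 / t½ = 0.693147 / 15.9 = 0.04359 h⁻¹
CL = k × Vd = 0.04359 × 260 = 11.33 L/h
At steady state Css = R₀ / CL = 245 / 11.33 = 21.62 mg/L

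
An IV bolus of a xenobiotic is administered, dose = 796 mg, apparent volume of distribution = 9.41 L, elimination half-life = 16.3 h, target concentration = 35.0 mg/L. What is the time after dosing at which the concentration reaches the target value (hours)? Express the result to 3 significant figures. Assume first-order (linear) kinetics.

C₀ = Dose / Vd = 796.0 / 9.41 = 84.59 mg/L
k = ln2 / t½ = 0.693147 / 16.3 = 0.04252 h⁻¹
t = ln(C₀ / C) / k = ln(84.59 / 35.0) / 0.04252
  = ln(2.417) / 0.04252 = 0.8825 / 0.04252 = 20.75 h

20.8 h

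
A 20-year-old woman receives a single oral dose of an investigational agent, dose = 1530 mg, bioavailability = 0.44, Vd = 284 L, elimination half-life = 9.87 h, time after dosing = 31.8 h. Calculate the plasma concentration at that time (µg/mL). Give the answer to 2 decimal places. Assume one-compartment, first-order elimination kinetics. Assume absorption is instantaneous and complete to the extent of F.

Amount reaching circulation = F × Dose = 0.44 × 1530 = 673.2 mg
C₀ = F·Dose / Vd = 673.2 / 284 = 2.370 mg/L
k = ln2 / t½ = 0.693147 / 9.87 = 0.07023 h⁻¹
C = C₀ · e^(−k·t) = 2.370 × e^(−0.07023 × 31.8)
  = 2.370 × 0.1072 = 0.2541 mg/L
(0.2541 mg/L = 0.2541 µg/mL)

0.25 µg/mL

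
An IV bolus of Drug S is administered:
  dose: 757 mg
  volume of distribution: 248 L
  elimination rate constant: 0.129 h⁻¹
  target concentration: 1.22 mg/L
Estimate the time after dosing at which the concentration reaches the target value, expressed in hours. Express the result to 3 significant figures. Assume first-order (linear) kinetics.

7.11 h

C₀ = Dose / Vd = 757.0 / 248 = 3.052 mg/L
t = ln(C₀ / C) / k = ln(3.052 / 1.22) / 0.1290
  = ln(2.502) / 0.1290 = 0.9171 / 0.1290 = 7.109 h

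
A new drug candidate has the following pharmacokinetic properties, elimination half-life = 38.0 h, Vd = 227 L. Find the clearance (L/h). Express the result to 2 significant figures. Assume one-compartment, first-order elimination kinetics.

k = ln2 / t½ = 0.693147 / 38.0 = 0.01824 h⁻¹
CL = k × Vd = 0.01824 × 227 = 4.140 L/h

4.1 L/h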